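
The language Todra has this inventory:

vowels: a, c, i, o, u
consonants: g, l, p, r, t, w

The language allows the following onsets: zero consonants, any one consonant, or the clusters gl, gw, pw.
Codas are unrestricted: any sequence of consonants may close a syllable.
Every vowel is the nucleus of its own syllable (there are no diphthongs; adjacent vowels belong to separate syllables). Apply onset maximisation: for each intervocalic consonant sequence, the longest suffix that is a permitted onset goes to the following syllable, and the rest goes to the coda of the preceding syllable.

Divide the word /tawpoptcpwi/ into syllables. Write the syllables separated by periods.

taw.pop.tc.pwi

Vowels present: a, o, c, i; each is a nucleus, giving 4 syllables.
Between /a/ (V1) and /o/ (V2): /wp/ — longest licit onset from the right is /p/, leaving /w/ as coda.
Between /o/ (V2) and /c/ (V3): /pt/ — longest licit onset from the right is /t/, leaving /p/ as coda.
Between /c/ (V3) and /i/ (V4): cluster /pw/ — /pw/ is itself a permitted onset, so the whole cluster goes right; preceding coda = ∅.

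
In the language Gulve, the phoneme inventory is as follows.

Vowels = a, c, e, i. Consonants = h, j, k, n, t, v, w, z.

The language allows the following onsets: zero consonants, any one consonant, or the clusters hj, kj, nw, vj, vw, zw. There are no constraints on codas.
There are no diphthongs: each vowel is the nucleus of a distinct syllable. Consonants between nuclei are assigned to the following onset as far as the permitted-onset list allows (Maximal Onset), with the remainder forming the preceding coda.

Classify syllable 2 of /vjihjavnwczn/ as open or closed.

Vowels present: i, a, c; each is a nucleus, giving 3 syllables.
Between /i/ (V1) and /a/ (V2): /hj/ — entire cluster is a permitted onset → onset /hj/, coda ∅.
Between /a/ (V2) and /c/ (V3): /vnw/ — longest licit onset from the right is /nw/, leaving /v/ as coda.
Syllabification: vji.hjav.nwczn.
Syllable 2 is /hjav/ with coda /v/, so it is closed.

closed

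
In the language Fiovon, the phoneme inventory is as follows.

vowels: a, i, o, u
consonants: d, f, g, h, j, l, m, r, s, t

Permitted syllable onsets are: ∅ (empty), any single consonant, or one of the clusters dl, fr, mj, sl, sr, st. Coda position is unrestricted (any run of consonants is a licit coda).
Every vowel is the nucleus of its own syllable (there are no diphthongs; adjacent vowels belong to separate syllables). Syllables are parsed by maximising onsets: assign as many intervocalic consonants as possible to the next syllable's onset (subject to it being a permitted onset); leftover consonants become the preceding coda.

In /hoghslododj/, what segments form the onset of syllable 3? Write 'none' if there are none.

d

The vowels are o, o, o — 3 nuclei, so 3 syllables.
Between /o/ (V1) and /o/ (V2): /ghsl/; trying suffixes from longest down, /sl/ is the first permitted one, so coda /gh/ | onset /sl/.
Between /o/ (V2) and /o/ (V3): /d/ is a single consonant, so it becomes the next onset.
So the parse is hogh.slo.dodj.
Syllable 3 is /dodj/: onset /d/, nucleus /o/, coda /dj/.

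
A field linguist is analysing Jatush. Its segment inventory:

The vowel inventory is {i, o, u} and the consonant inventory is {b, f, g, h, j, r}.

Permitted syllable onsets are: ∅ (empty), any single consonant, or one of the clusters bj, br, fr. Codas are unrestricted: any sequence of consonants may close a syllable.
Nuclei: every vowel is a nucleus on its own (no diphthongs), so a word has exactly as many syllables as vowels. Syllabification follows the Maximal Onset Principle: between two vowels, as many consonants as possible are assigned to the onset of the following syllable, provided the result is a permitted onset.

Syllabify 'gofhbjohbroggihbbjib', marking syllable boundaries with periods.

Nuclei (vowels): o, o, o, i, i → 5 syllables.
σ1/σ2 boundary: /fhbj/ — longest licit onset from the right is /bj/, leaving /fh/ as coda.
σ2/σ3 boundary: /hbr/; trying suffixes from longest down, /br/ is the first permitted one, so coda /h/ | onset /br/.
σ3/σ4 boundary: /gg/ splits as /g/ + /g/ (/g/ is the longest suffix that is a licit onset).
σ4/σ5 boundary: /hbbj/ — longest licit onset from the right is /bj/, leaving /hb/ as coda.

gofh.bjoh.brog.gihb.bjib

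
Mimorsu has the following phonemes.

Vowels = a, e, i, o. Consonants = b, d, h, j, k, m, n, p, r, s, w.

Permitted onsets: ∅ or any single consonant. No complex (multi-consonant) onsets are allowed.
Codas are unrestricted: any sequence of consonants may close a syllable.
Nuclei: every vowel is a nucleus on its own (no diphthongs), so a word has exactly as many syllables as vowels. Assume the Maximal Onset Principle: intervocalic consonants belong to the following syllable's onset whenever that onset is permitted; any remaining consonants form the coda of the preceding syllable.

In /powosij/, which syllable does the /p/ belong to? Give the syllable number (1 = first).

1

Nuclei (vowels): o, o, i → 3 syllables.
σ1/σ2 boundary: just /w/ — single C goes to the following onset.
σ2/σ3 boundary: /s/ is a single consonant, so it becomes the next onset.
Syllabification: po.wo.sij.
The /p/ is in the onset of syllable 1 (/po/).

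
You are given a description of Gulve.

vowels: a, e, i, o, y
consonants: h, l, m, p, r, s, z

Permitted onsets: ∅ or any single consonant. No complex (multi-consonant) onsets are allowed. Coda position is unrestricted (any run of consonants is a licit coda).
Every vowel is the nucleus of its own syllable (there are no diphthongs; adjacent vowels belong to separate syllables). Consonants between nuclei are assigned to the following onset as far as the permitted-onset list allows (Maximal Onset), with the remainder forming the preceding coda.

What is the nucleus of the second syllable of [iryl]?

y

The vowels are i, y — 2 nuclei, so 2 syllables.
The second nucleus (vowel 2 from the left) is /y/.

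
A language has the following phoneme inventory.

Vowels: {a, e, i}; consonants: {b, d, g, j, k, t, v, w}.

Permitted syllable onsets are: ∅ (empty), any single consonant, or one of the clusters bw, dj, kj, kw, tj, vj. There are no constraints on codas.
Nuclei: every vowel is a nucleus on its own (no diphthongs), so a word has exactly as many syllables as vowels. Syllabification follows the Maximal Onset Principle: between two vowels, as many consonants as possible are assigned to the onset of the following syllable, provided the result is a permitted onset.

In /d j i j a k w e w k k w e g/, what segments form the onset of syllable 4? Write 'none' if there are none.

kw

Vowels present: i, a, e, e; each is a nucleus, giving 4 syllables.
V1 /i/ – V2 /a/: just /j/ — single C goes to the following onset.
V2 /a/ – V3 /e/: /kw/ is a licit onset in full, so it all attaches to the next syllable.
V3 /e/ – V4 /e/: /wkkw/ — longest licit onset from the right is /kw/, leaving /wk/ as coda.
Putting it together: dji.ja.kwewk.kweg.
Syllable 4 is /kweg/: onset /kw/, nucleus /e/, coda /g/.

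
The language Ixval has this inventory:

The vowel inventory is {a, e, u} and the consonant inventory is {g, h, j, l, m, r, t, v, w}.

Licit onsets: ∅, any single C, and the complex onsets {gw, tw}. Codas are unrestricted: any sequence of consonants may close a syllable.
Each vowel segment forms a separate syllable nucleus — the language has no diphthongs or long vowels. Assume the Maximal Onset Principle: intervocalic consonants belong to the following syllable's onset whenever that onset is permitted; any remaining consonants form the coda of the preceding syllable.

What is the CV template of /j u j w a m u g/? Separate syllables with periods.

Vowels present: u, a, u; each is a nucleus, giving 3 syllables.
σ1/σ2 boundary: /jw/ — longest licit onset from the right is /w/, leaving /j/ as coda.
σ2/σ3 boundary: /m/ → onset of the next syllable (single consonants are always licit onsets).
Putting it together: juj.wa.mug.
Mapping each syllable to C/V: /juj/ → CVC, /wa/ → CV, /mug/ → CVC.

CVC.CV.CVC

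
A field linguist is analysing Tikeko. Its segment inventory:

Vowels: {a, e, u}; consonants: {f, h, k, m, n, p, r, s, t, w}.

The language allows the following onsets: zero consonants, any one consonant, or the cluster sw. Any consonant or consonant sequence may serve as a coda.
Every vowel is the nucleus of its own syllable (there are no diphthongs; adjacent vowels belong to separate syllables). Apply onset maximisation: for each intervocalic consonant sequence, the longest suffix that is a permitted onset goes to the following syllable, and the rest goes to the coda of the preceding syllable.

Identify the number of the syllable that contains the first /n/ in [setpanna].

Vowels present: e, a, a; each is a nucleus, giving 3 syllables.
Between /e/ (V1) and /a/ (V2): /tp/; trying suffixes from longest down, /p/ is the first permitted one, so coda /t/ | onset /p/.
Between /a/ (V2) and /a/ (V3): /nn/ — longest licit onset from the right is /n/, leaving /n/ as coda.
Syllabification: set.pan.na.
The first /n/ is in the coda of syllable 2 (/pan/).

2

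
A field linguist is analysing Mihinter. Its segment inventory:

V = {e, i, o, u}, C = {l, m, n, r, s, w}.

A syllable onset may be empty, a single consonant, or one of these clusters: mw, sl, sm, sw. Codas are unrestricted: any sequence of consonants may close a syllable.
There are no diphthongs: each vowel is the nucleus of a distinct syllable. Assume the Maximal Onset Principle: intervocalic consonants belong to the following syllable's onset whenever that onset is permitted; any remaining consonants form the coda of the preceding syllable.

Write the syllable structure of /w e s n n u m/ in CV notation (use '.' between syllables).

Vowels present: e, u; each is a nucleus, giving 2 syllables.
Between /e/ (V1) and /u/ (V2): /snn/ splits as /sn/ + /n/ (/n/ is the longest suffix that is a licit onset).
Syllabification: wesn.num.
Mapping each syllable to C/V: /wesn/ → CVCC, /num/ → CVC.

CVCC.CVC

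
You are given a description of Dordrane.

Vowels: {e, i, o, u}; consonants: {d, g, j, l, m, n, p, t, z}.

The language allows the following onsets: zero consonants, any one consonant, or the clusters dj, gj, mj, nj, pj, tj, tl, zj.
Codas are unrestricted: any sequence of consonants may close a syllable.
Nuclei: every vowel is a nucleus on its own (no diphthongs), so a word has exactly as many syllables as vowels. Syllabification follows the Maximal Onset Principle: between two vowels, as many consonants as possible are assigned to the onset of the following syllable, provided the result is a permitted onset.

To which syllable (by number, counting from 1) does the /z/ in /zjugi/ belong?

1

Vowels present: u, i; each is a nucleus, giving 2 syllables.
Between /u/ (V1) and /i/ (V2): /g/ → onset of the next syllable (single consonants are always licit onsets).
So the parse is zju.gi.
The /z/ is in the onset of syllable 1 (/zju/).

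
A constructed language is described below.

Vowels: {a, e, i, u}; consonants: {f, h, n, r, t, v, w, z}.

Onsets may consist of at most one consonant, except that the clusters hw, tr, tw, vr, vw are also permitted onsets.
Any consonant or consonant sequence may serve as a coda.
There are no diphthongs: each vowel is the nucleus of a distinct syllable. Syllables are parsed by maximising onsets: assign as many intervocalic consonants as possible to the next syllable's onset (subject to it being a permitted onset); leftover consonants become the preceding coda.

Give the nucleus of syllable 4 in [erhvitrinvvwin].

i

The vowels are e, i, i, i — 4 nuclei, so 4 syllables.
The fourth nucleus (vowel 4 from the left) is /i/.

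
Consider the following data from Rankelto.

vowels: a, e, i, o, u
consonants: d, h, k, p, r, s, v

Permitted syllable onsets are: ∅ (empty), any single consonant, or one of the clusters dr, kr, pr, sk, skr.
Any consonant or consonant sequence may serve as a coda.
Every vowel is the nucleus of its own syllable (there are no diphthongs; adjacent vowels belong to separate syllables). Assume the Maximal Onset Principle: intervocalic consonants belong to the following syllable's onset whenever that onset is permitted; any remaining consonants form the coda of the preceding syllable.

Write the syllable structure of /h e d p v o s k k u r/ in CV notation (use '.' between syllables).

Vowels present: e, o, u; each is a nucleus, giving 3 syllables.
/e…o/ gap (V1→V2): cluster /dpv/ — the longest permitted-onset suffix is /v/; onset = /v/, preceding coda = /dp/.
/o…u/ gap (V2→V3): /skk/ splits as /sk/ + /k/ (/k/ is the longest suffix that is a licit onset).
So the parse is hedp.vosk.kur.
Mapping each syllable to C/V: /hedp/ → CVCC, /vosk/ → CVCC, /kur/ → CVC.

CVCC.CVCC.CVC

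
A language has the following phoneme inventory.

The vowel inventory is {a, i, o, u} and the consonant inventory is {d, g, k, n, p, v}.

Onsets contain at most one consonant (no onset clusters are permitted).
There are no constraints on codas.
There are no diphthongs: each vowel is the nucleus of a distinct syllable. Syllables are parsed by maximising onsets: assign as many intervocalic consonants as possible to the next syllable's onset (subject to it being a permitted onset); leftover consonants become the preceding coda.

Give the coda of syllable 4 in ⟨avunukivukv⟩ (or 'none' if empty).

Vowels present: a, u, u, i, u; each is a nucleus, giving 5 syllables.
/a…u/ gap (V1→V2): /v/ is a single consonant, so it becomes the next onset.
/u…u/ gap (V2→V3): /n/ → onset of the next syllable (single consonants are always licit onsets).
/u…i/ gap (V3→V4): just /k/ — single C goes to the following onset.
/i…u/ gap (V4→V5): /v/ → onset of the next syllable (single consonants are always licit onsets).
Syllabification: a.vu.nu.ki.vukv.
Syllable 4 is /ki/: onset /k/, nucleus /i/, coda ∅.

none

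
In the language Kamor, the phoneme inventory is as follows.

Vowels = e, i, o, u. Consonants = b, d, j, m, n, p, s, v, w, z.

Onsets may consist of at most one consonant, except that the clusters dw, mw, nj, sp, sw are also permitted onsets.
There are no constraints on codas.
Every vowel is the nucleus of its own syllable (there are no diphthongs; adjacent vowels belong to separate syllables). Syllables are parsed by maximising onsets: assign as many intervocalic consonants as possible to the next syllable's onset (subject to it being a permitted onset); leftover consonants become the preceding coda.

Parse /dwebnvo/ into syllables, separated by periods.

Nuclei (vowels): e, o → 2 syllables.
/e…o/ gap (V1→V2): /bnv/ — longest licit onset from the right is /v/, leaving /bn/ as coda.

dwebn.vo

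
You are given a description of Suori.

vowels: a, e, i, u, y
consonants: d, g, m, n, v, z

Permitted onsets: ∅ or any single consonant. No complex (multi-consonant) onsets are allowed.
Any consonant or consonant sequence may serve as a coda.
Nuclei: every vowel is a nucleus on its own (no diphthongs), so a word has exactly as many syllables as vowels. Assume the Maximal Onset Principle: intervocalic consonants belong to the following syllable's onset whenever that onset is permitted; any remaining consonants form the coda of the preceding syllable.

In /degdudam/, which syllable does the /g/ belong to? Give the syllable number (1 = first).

1

Nuclei (vowels): e, u, a → 3 syllables.
Between /e/ (V1) and /u/ (V2): /gd/ splits as /g/ + /d/ (/d/ is the longest suffix that is a licit onset).
Between /u/ (V2) and /a/ (V3): just /d/ — single C goes to the following onset.
Putting it together: deg.du.dam.
The /g/ is in the coda of syllable 1 (/deg/).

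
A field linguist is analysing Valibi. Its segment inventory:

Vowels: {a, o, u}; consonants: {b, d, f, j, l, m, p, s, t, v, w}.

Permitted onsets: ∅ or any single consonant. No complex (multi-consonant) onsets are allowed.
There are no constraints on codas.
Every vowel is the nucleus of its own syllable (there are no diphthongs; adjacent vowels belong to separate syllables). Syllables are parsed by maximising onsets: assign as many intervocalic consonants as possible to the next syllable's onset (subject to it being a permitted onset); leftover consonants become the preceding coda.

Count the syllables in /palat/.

2

Nuclei (vowels): a, a → 2 syllables.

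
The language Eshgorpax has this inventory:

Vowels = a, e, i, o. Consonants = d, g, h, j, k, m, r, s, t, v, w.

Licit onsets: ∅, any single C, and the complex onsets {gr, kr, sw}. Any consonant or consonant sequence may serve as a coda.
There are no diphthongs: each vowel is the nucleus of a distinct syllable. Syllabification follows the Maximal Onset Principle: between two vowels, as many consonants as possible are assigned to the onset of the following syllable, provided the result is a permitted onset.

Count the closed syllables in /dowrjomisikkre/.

Nuclei (vowels): o, o, i, i, e → 5 syllables.
Between /o/ (V1) and /o/ (V2): cluster /wrj/ — the longest permitted-onset suffix is /j/; onset = /j/, preceding coda = /wr/.
Between /o/ (V2) and /i/ (V3): /m/ is a single consonant, so it becomes the next onset.
Between /i/ (V3) and /i/ (V4): /s/ is a single consonant, so it becomes the next onset.
Between /i/ (V4) and /e/ (V5): /kkr/ splits as /k/ + /kr/ (/kr/ is the longest suffix that is a licit onset).
Result: dowr.jo.mi.sik.kre.
Classifying each syllable: /dowr/ (closed), /jo/ (open), /mi/ (open), /sik/ (closed), /kre/ (open).
Closed syllables: 2.

2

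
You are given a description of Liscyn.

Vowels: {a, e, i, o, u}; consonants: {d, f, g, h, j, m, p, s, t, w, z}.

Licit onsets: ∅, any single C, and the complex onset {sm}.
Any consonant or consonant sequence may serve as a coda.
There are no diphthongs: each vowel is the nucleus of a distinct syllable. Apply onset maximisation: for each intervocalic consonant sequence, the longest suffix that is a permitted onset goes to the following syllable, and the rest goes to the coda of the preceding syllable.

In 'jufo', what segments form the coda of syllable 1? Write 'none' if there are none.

Vowels present: u, o; each is a nucleus, giving 2 syllables.
/u…o/ gap (V1→V2): just /f/ — single C goes to the following onset.
Syllabification: ju.fo.
Syllable 1 is /ju/: onset /j/, nucleus /u/, coda ∅.

none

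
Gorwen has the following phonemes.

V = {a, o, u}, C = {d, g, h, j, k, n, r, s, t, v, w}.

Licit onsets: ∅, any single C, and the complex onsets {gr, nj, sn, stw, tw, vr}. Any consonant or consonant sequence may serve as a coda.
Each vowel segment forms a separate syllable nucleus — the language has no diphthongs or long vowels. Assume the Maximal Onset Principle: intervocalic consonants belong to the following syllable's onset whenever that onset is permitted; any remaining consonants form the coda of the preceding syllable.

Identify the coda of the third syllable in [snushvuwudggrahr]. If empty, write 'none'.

dg

Vowels present: u, u, u, a; each is a nucleus, giving 4 syllables.
Between /u/ (V1) and /u/ (V2): /shv/; trying suffixes from longest down, /v/ is the first permitted one, so coda /sh/ | onset /v/.
Between /u/ (V2) and /u/ (V3): /w/ is a single consonant, so it becomes the next onset.
Between /u/ (V3) and /a/ (V4): /dggr/; trying suffixes from longest down, /gr/ is the first permitted one, so coda /dg/ | onset /gr/.
So the parse is snush.vu.wudg.grahr.
Syllable 3 is /wudg/: onset /w/, nucleus /u/, coda /dg/.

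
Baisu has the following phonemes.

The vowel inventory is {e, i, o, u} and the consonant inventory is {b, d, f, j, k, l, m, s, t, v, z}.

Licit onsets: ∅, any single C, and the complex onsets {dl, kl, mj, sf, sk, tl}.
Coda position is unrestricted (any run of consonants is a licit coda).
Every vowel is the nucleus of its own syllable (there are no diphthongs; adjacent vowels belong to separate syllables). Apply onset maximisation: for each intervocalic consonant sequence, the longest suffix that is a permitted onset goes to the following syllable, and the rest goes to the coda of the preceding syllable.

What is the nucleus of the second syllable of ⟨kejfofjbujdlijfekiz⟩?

o

Vowels present: e, o, u, i, e, i; each is a nucleus, giving 6 syllables.
The second nucleus (vowel 2 from the left) is /o/.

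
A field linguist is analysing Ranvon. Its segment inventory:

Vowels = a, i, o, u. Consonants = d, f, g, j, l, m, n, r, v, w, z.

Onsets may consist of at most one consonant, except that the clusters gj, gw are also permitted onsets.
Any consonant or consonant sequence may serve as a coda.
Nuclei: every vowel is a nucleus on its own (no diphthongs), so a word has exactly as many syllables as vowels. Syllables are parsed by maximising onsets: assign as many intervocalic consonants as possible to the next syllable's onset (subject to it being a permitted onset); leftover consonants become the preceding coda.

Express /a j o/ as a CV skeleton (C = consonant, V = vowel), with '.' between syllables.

Nuclei (vowels): a, o → 2 syllables.
/a…o/ gap (V1→V2): just /j/ — single C goes to the following onset.
Result: a.jo.
Mapping each syllable to C/V: /a/ → V, /jo/ → CV.

V.CV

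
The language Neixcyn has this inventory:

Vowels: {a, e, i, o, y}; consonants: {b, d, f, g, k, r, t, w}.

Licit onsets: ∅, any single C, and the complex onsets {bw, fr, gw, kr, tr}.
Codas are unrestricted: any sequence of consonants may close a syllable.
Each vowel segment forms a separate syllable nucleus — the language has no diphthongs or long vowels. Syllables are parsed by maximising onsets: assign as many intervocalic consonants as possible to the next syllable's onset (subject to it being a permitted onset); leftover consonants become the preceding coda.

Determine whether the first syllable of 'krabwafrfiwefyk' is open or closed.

open

Vowels present: a, a, i, e, y; each is a nucleus, giving 5 syllables.
/a…a/ gap (V1→V2): /bw/ — entire cluster is a permitted onset → onset /bw/, coda ∅.
/a…i/ gap (V2→V3): /frf/ — longest licit onset from the right is /f/, leaving /fr/ as coda.
/i…e/ gap (V3→V4): just /w/ — single C goes to the following onset.
/e…y/ gap (V4→V5): /f/ is a single consonant, so it becomes the next onset.
Result: kra.bwafr.fi.we.fyk.
Syllable 1 is /kra/; it ends in its nucleus with no coda, so it is open.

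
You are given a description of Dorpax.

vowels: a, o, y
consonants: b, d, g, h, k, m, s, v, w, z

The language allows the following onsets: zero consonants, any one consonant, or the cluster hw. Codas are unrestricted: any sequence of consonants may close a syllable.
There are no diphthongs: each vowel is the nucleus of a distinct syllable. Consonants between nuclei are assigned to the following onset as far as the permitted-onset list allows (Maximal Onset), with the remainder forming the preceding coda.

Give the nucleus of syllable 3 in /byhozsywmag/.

Nuclei (vowels): y, o, y, a → 4 syllables.
The third nucleus (vowel 3 from the left) is /y/.

y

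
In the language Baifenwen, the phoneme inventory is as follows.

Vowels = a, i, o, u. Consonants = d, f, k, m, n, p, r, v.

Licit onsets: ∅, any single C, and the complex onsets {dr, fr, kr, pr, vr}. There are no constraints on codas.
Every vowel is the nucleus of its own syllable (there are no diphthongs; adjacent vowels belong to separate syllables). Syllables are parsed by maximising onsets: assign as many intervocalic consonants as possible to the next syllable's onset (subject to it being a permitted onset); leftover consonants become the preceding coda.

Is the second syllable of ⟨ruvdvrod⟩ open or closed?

closed

The vowels are u, o — 2 nuclei, so 2 syllables.
V1 /u/ – V2 /o/: /vdvr/; trying suffixes from longest down, /vr/ is the first permitted one, so coda /vd/ | onset /vr/.
So the parse is ruvd.vrod.
Syllable 2 is /vrod/ with coda /d/, so it is closed.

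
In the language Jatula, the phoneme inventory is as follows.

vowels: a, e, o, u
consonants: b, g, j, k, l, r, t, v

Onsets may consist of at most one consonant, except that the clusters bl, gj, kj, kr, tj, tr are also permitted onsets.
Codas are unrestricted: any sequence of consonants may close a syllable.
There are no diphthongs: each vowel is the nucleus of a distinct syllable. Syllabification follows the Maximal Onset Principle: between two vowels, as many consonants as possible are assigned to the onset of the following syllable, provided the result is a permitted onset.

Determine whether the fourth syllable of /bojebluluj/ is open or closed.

closed

The vowels are o, e, u, u — 4 nuclei, so 4 syllables.
Between /o/ (V1) and /e/ (V2): /j/ → onset of the next syllable (single consonants are always licit onsets).
Between /e/ (V2) and /u/ (V3): /bl/ is a licit onset in full, so it all attaches to the next syllable.
Between /u/ (V3) and /u/ (V4): /l/ is a single consonant, so it becomes the next onset.
Result: bo.je.blu.luj.
Syllable 4 is /luj/ with coda /j/, so it is closed.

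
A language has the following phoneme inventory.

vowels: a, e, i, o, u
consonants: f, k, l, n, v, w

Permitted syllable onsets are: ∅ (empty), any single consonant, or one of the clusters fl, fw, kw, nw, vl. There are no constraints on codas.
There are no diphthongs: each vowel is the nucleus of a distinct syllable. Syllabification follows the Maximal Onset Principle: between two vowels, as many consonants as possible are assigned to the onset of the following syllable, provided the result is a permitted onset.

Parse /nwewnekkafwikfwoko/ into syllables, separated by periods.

nwew.nek.ka.fwik.fwo.ko

Vowels present: e, e, a, i, o, o; each is a nucleus, giving 6 syllables.
σ1/σ2 boundary: /wn/ — longest licit onset from the right is /n/, leaving /w/ as coda.
σ2/σ3 boundary: /kk/ splits as /k/ + /k/ (/k/ is the longest suffix that is a licit onset).
σ3/σ4 boundary: cluster /fw/ — /fw/ is itself a permitted onset, so the whole cluster goes right; preceding coda = ∅.
σ4/σ5 boundary: cluster /kfw/ — the longest permitted-onset suffix is /fw/; onset = /fw/, preceding coda = /k/.
σ5/σ6 boundary: /k/ → onset of the next syllable (single consonants are always licit onsets).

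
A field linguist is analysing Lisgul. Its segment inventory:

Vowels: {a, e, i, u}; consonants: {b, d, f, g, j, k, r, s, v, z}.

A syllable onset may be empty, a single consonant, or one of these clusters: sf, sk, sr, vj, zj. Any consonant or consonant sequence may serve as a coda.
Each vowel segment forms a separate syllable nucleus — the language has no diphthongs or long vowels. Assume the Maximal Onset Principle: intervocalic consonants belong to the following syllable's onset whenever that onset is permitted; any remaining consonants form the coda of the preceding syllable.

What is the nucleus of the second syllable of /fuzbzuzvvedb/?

Vowels present: u, u, e; each is a nucleus, giving 3 syllables.
The second nucleus (vowel 2 from the left) is /u/.

u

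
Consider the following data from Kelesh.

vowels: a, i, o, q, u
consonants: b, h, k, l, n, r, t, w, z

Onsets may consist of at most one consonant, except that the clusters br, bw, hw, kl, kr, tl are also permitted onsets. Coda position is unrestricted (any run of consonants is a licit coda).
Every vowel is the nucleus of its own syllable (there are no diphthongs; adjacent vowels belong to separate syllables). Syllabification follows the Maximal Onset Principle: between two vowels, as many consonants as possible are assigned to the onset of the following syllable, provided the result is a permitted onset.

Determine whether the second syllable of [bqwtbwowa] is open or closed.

Nuclei (vowels): q, o, a → 3 syllables.
σ1/σ2 boundary: /wtbw/ splits as /wt/ + /bw/ (/bw/ is the longest suffix that is a licit onset).
σ2/σ3 boundary: /w/ → onset of the next syllable (single consonants are always licit onsets).
Result: bqwt.bwo.wa.
Syllable 2 is /bwo/; it ends in its nucleus with no coda, so it is open.

open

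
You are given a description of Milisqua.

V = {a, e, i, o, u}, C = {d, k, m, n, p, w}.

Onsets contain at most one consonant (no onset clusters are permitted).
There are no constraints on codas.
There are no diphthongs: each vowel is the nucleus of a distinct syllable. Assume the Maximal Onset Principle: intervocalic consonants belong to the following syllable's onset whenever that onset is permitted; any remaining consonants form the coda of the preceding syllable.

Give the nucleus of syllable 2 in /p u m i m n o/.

The vowels are u, i, o — 3 nuclei, so 3 syllables.
The second nucleus (vowel 2 from the left) is /i/.

i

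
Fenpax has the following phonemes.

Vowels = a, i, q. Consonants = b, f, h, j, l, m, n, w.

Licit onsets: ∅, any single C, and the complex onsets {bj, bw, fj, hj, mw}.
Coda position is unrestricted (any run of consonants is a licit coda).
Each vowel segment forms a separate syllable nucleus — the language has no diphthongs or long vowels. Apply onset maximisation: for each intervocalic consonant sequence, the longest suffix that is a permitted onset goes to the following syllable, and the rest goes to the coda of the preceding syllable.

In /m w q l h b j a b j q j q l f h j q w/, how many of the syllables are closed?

3

The vowels are q, a, q, q, q — 5 nuclei, so 5 syllables.
σ1/σ2 boundary: /lhbj/; trying suffixes from longest down, /bj/ is the first permitted one, so coda /lh/ | onset /bj/.
σ2/σ3 boundary: /bj/ — entire cluster is a permitted onset → onset /bj/, coda ∅.
σ3/σ4 boundary: /j/ is a single consonant, so it becomes the next onset.
σ4/σ5 boundary: cluster /lfhj/ — the longest permitted-onset suffix is /hj/; onset = /hj/, preceding coda = /lf/.
So the parse is mwqlh.bja.bjq.jqlf.hjqw.
Classifying each syllable: /mwqlh/ (closed), /bja/ (open), /bjq/ (open), /jqlf/ (closed), /hjqw/ (closed).
Closed syllables: 3.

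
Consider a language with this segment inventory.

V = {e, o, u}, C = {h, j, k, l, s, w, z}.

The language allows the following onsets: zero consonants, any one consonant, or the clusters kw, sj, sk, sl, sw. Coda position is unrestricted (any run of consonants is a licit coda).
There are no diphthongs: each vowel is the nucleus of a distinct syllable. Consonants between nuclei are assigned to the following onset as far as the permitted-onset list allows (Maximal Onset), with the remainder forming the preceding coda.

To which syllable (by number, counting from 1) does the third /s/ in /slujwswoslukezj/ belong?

3

Vowels present: u, o, u, e; each is a nucleus, giving 4 syllables.
σ1/σ2 boundary: cluster /jwsw/ — the longest permitted-onset suffix is /sw/; onset = /sw/, preceding coda = /jw/.
σ2/σ3 boundary: /sl/ — entire cluster is a permitted onset → onset /sl/, coda ∅.
σ3/σ4 boundary: /k/ is a single consonant, so it becomes the next onset.
Syllabification: slujw.swo.slu.kezj.
The third /s/ is in the onset of syllable 3 (/slu/).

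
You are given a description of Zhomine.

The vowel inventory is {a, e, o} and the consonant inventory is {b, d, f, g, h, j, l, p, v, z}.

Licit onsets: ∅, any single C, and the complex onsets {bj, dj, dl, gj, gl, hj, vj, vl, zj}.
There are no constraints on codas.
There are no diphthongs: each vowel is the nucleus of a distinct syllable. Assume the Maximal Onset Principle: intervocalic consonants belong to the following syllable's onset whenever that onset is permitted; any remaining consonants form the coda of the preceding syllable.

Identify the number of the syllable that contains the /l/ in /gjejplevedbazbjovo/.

Vowels present: e, e, e, a, o, o; each is a nucleus, giving 6 syllables.
σ1/σ2 boundary: /jpl/; trying suffixes from longest down, /l/ is the first permitted one, so coda /jp/ | onset /l/.
σ2/σ3 boundary: /v/ is a single consonant, so it becomes the next onset.
σ3/σ4 boundary: /db/ splits as /d/ + /b/ (/b/ is the longest suffix that is a licit onset).
σ4/σ5 boundary: /zbj/; trying suffixes from longest down, /bj/ is the first permitted one, so coda /z/ | onset /bj/.
σ5/σ6 boundary: just /v/ — single C goes to the following onset.
Putting it together: gjejp.le.ved.baz.bjo.vo.
The /l/ is in the onset of syllable 2 (/le/).

2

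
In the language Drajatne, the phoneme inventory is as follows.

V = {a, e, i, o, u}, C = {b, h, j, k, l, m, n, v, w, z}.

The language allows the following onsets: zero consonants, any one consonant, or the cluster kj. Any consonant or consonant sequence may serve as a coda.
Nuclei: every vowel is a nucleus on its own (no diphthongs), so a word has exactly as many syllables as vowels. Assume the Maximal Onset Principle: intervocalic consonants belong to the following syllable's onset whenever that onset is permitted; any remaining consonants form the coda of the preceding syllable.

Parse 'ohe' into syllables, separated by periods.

Nuclei (vowels): o, e → 2 syllables.
Between /o/ (V1) and /e/ (V2): /h/ → onset of the next syllable (single consonants are always licit onsets).

o.he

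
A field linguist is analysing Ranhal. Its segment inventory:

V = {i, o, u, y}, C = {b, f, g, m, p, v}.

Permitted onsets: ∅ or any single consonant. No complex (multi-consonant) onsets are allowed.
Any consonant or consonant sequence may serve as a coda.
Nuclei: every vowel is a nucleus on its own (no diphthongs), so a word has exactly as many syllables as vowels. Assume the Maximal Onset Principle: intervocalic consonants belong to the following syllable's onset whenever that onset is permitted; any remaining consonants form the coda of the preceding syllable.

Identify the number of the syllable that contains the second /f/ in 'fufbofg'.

Vowels present: u, o; each is a nucleus, giving 2 syllables.
Between /u/ (V1) and /o/ (V2): cluster /fb/ — the longest permitted-onset suffix is /b/; onset = /b/, preceding coda = /f/.
So the parse is fuf.bofg.
The second /f/ is in the coda of syllable 1 (/fuf/).

1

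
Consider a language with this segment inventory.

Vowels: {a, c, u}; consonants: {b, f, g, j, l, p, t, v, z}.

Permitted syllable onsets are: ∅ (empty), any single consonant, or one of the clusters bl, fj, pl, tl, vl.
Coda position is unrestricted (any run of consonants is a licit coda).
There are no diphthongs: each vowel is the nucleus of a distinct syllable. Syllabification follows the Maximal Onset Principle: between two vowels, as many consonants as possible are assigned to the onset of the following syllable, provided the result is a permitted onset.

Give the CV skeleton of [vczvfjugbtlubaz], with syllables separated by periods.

The vowels are c, u, u, a — 4 nuclei, so 4 syllables.
/c…u/ gap (V1→V2): /zvfj/ — longest licit onset from the right is /fj/, leaving /zv/ as coda.
/u…u/ gap (V2→V3): cluster /gbtl/ — the longest permitted-onset suffix is /tl/; onset = /tl/, preceding coda = /gb/.
/u…a/ gap (V3→V4): /b/ → onset of the next syllable (single consonants are always licit onsets).
Syllabification: vczv.fjugb.tlu.baz.
Mapping each syllable to C/V: /vczv/ → CVCC, /fjugb/ → CCVCC, /tlu/ → CCV, /baz/ → CVC.

CVCC.CCVCC.CCV.CVC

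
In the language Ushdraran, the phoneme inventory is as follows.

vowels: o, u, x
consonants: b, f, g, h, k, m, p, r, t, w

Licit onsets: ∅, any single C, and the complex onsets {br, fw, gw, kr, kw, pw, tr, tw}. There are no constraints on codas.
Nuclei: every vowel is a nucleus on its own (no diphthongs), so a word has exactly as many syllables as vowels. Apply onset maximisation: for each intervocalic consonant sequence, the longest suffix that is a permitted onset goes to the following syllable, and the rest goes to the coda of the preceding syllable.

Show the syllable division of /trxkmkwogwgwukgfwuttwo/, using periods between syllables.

trxkm.kwogw.gwukg.fwut.two

The vowels are x, o, u, u, o — 5 nuclei, so 5 syllables.
V1 /x/ – V2 /o/: cluster /kmkw/ — the longest permitted-onset suffix is /kw/; onset = /kw/, preceding coda = /km/.
V2 /o/ – V3 /u/: /gwgw/ splits as /gw/ + /gw/ (/gw/ is the longest suffix that is a licit onset).
V3 /u/ – V4 /u/: /kgfw/ splits as /kg/ + /fw/ (/fw/ is the longest suffix that is a licit onset).
V4 /u/ – V5 /o/: /ttw/ — longest licit onset from the right is /tw/, leaving /t/ as coda.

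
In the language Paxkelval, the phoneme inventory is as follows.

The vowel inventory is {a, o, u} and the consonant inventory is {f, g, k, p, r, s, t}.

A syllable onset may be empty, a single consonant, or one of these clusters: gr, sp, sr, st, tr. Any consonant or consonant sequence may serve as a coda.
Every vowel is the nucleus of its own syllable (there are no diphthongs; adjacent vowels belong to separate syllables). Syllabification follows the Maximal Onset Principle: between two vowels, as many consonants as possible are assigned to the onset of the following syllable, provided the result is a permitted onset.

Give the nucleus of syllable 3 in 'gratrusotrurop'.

Vowels present: a, u, o, u, o; each is a nucleus, giving 5 syllables.
The third nucleus (vowel 3 from the left) is /o/.

o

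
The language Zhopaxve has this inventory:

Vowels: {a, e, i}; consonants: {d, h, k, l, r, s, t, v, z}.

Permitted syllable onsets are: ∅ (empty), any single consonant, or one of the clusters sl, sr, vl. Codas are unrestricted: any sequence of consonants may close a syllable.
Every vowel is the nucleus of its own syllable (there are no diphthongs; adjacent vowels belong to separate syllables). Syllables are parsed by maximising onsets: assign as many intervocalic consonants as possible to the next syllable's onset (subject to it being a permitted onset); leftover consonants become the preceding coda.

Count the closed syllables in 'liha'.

The vowels are i, a — 2 nuclei, so 2 syllables.
/i…a/ gap (V1→V2): /h/ → onset of the next syllable (single consonants are always licit onsets).
Putting it together: li.ha.
Classifying each syllable: /li/ (open), /ha/ (open).
Closed syllables: 0.

0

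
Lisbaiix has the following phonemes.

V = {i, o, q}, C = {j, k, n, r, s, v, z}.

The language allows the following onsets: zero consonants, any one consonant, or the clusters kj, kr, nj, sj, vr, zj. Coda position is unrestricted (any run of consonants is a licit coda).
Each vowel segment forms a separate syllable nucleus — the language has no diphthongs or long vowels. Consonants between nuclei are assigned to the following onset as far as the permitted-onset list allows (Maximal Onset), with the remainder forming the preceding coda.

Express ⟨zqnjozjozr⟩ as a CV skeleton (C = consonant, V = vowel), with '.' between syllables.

The vowels are q, o, o — 3 nuclei, so 3 syllables.
/q…o/ gap (V1→V2): /nj/ is a licit onset in full, so it all attaches to the next syllable.
/o…o/ gap (V2→V3): /zj/ is a licit onset in full, so it all attaches to the next syllable.
So the parse is zq.njo.zjozr.
Mapping each syllable to C/V: /zq/ → CV, /njo/ → CCV, /zjozr/ → CCVCC.

CV.CCV.CCVCC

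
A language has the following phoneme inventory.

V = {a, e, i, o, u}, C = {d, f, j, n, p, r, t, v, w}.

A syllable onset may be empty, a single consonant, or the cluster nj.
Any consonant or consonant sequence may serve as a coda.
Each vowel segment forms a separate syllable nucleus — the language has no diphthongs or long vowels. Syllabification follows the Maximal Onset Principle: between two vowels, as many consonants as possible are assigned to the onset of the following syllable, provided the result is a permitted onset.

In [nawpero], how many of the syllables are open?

2

The vowels are a, e, o — 3 nuclei, so 3 syllables.
Between /a/ (V1) and /e/ (V2): /wp/ — longest licit onset from the right is /p/, leaving /w/ as coda.
Between /e/ (V2) and /o/ (V3): /r/ → onset of the next syllable (single consonants are always licit onsets).
Syllabification: naw.pe.ro.
Classifying each syllable: /naw/ (closed), /pe/ (open), /ro/ (open).
Open syllables: 2.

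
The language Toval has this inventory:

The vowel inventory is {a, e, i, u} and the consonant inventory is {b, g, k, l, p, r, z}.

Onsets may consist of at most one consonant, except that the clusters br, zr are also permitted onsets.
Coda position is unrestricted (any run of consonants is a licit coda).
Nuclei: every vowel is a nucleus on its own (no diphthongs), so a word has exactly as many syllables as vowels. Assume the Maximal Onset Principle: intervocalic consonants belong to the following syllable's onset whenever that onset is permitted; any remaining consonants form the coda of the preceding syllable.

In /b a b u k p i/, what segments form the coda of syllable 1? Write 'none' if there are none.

Vowels present: a, u, i; each is a nucleus, giving 3 syllables.
Between /a/ (V1) and /u/ (V2): /b/ → onset of the next syllable (single consonants are always licit onsets).
Between /u/ (V2) and /i/ (V3): /kp/ splits as /k/ + /p/ (/p/ is the longest suffix that is a licit onset).
Putting it together: ba.buk.pi.
Syllable 1 is /ba/: onset /b/, nucleus /a/, coda ∅.

none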